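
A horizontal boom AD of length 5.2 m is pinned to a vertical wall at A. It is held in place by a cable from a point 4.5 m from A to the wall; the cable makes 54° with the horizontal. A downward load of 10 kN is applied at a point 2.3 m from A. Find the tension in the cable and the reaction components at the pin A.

T = 6.318 kN, A_x = 3.713 kN, A_y = 4.889 kN

ΣM about A: T·sin54°·4.5 − 10·2.3 = 0 → T = 23/(4.5·0.809017) = 6.31768 ≈ 6.318 kN.
ΣF_x = 0: A_x − T·cos54° = 0 → A_x = 6.31768 × 0.587785 = 3.713 kN.
ΣF_y = 0: A_y + T·sin54° − 10 = 0 → A_y = 10 − 6.31768 × 0.809017 = 4.889 kN.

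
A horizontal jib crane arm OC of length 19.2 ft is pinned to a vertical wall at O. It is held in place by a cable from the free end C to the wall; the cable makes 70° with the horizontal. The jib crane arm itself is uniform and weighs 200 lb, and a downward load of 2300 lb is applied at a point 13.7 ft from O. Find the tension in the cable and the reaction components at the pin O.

T = 1853 lb, O_x = 633.7 lb, O_y = 758.9 lb

ΣM about O: T·sin70°·19.2 − 200·9.6 − 2300·13.7 = 0 → T = 33430/(19.2·0.939693) = 1852.89 ≈ 1853 lb.
ΣF_x = 0: O_x − T·cos70° = 0 → O_x = 1852.89 × 0.34202 = 633.7 lb.
ΣF_y = 0: O_y + T·sin70° − 200 − 2300 = 0 → O_y = 2500 − 1852.89 × 0.939693 = 758.9 lb.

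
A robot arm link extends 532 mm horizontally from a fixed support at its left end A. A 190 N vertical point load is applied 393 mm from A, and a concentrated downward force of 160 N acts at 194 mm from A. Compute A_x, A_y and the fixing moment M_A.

A_x = 0, A_y = 350.0 N, M_A = 105700 N·mm

ΣF_x = 0: A_x = 0.
ΣF_y = 0: A_y − 190 − 160 = 0 → A_y = 350.0 N.
ΣM about A: M_A − 190·393 − 160·194 = 0 → M_A = 105700 N·mm.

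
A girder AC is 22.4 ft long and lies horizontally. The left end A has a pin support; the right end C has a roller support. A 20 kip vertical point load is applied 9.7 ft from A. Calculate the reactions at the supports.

A_x = 0, A_y = 11.34 kip, C_y = 8.661 kip

Taking moments about A: C_y·22.4 − 20·9.7 = 0 → C_y = 194/22.4 = 8.66071 ≈ 8.661 kip.
ΣF_y = 0: A_y + 8.66071 − 20 = 0 → A_y = 11.34 kip.
ΣF_x = 0: no horizontal applied forces, so A_x = 0.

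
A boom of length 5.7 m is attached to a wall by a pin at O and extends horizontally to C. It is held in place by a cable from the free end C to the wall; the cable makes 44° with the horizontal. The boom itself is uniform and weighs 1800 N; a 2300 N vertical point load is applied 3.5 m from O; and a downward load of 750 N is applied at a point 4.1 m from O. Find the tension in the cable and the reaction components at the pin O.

T = 4105 N, O_x = 2953 N, O_y = 1998 N

ΣM about O: T·sin44°·5.7 − 1800·2.85 − 2300·3.5 − 750·4.1 = 0 → T = 16255/(5.7·0.694658) = 4105.26 ≈ 4105 N.
ΣF_x = 0: O_x − T·cos44° = 0 → O_x = 4105.26 × 0.71934 = 2953 N.
ΣF_y = 0: O_y + T·sin44° − 1800 − 2300 − 750 = 0 → O_y = 4850 − 4105.26 × 0.694658 = 1998 N.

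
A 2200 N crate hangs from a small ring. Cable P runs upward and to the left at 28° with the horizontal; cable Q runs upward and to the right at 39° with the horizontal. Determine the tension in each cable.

T_P = 1857 N, T_Q = 2110 N

ΣF_x = 0: −T_P·cos28° + T_Q·cos39° = 0 → T_Q = 1.13614·T_P.
ΣF_y = 0: T_P·sin28° + T_Q·sin39° = 2200.
Substitute: T_P·(0.469472 + 1.13614·0.62932) = 2200 → T_P = 1857.37 ≈ 1857 N.
Then T_Q = 1.13614 × 1857.37 = 2110 N.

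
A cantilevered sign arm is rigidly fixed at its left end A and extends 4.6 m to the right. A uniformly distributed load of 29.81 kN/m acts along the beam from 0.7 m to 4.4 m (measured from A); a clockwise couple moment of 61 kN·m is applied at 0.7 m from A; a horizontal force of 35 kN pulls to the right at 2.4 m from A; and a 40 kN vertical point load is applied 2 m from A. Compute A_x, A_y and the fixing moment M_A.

A_x = -35.00 kN, A_y = 150.3 kN, M_A = 422.3 kN·m

Resultant of the distributed load: 29.81 × 3.7 = 110.297 kN at 2.55 m from A.
ΣF_x = 0: A_x + 35 = 0 → A_x = -35.00 kN.
ΣF_y = 0: A_y − 29.81·3.7 − 40 = 0 → A_y = 150.3 kN.
ΣM about A: M_A − (29.81·3.7)·2.55 − 61 − 40·2 = 0 → M_A = 422.3 kN·m.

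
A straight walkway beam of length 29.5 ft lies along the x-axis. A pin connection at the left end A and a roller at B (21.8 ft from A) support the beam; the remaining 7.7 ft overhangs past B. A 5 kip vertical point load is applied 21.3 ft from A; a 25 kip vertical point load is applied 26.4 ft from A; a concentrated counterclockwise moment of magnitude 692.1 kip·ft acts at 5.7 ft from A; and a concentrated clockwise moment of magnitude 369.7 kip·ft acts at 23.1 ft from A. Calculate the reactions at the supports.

Moments about A: B_y·21.8 − 5·21.3 − 25·26.4 + 692.1 − 369.7 = 0 → B_y = 444.1/21.8 = 20.3716 ≈ 20.37 kip.
ΣF_y = 0: A_y + 20.3716 − 5 − 25 = 0 → A_y = 9.628 kip.
ΣF_x = 0: no horizontal applied forces, so A_x = 0.

A_x = 0, A_y = 9.628 kip, B_y = 20.37 kip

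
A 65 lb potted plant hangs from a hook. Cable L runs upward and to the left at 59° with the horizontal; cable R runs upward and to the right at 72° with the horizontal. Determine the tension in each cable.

ΣF_x = 0: −T_L·cos59° + T_R·cos72° = 0 → T_R = 1.6667·T_L.
ΣF_y = 0: T_L·sin59° + T_R·sin72° = 65.
Substitute: T_L·(0.857167 + 1.6667·0.951057) = 65 → T_L = 26.6143 ≈ 26.61 lb.
Then T_R = 1.6667 × 26.6143 = 44.36 lb.

T_L = 26.61 lb, T_R = 44.36 lb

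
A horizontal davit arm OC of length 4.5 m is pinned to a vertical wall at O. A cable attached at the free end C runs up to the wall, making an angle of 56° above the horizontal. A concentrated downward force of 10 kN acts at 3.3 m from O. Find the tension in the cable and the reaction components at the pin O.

T = 8.846 kN, O_x = 4.946 kN, O_y = 2.667 kN

ΣM about O: T·sin56°·4.5 − 10·3.3 = 0 → T = 33/(4.5·0.829038) = 8.84559 ≈ 8.846 kN.
ΣF_x = 0: O_x − T·cos56° = 0 → O_x = 8.84559 × 0.559193 = 4.946 kN.
ΣF_y = 0: O_y + T·sin56° − 10 = 0 → O_y = 10 − 8.84559 × 0.829038 = 2.667 kN.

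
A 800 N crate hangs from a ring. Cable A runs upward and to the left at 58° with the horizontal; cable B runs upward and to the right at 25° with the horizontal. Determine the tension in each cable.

T_A = 730.5 N, T_B = 427.1 N

ΣF_x = 0: −T_A·cos58° + T_B·cos25° = 0 → T_B = 0.584701·T_A.
ΣF_y = 0: T_A·sin58° + T_B·sin25° = 800.
Substitute: T_A·(0.848048 + 0.584701·0.422618) = 800 → T_A = 730.491 ≈ 730.5 N.
Then T_B = 0.584701 × 730.491 = 427.1 N.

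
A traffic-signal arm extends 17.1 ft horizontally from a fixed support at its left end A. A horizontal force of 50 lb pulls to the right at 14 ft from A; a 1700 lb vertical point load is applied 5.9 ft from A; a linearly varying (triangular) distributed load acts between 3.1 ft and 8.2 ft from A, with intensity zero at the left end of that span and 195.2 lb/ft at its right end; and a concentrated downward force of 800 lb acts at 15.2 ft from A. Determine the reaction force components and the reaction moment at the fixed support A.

Resultant of the triangular load: ½ × 195.2 × 5.1 = 497.76 lb, acting at 6.5 ft from A (one-third of the span from the peak).
ΣF_x = 0: A_x + 50 = 0 → A_x = -50.00 lb.
ΣF_y = 0: A_y − 1700 − ½·195.2·5.1 − 800 = 0 → A_y = 2998 lb.
ΣM about A: M_A − 1700·5.9 − (½·195.2·5.1)·6.5 − 800·15.2 = 0 → M_A = 25430 lb·ft.

A_x = -50.00 lb, A_y = 2998 lb, M_A = 25430 lb·ft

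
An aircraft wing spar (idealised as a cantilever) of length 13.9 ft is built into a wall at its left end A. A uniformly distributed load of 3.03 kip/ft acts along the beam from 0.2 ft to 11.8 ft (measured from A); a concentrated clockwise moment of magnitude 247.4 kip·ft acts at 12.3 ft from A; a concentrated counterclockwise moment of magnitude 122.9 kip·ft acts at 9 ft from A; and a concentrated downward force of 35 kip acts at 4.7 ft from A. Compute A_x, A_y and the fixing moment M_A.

A_x = 0, A_y = 70.15 kip, M_A = 499.9 kip·ft

Resultant of the distributed load: 3.03 × 11.6 = 35.148 kip at 6 ft from A.
ΣF_x = 0: A_x = 0.
ΣF_y = 0: A_y − 3.03·11.6 − 35 = 0 → A_y = 70.15 kip.
ΣM about A: M_A − (3.03·11.6)·6 − 247.4 + 122.9 − 35·4.7 = 0 → M_A = 499.9 kip·ft.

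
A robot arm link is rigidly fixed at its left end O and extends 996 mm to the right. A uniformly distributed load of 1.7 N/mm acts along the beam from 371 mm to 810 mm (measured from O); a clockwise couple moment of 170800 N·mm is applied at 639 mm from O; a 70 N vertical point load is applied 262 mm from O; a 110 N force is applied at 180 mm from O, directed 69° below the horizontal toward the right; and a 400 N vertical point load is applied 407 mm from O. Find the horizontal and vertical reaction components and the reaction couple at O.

O_x = -39.42 N, O_y = 1319 N, M_O = 811100 N·mm

Resultant of the distributed load: 1.7 × 439 = 746.3 N at 590.5 mm from O.
ΣF_x = 0: O_x + 110·cos69° = 0 → O_x = -39.42 N.
ΣF_y = 0: O_y − 1.7·439 − 70 − 110·sin69° − 400 = 0 → O_y = 1319 N.
ΣM about O: M_O − (1.7·439)·590.5 − 170800 − 70·262 − 110·sin69°·180 − 400·407 = 0 → M_O = 811100 N·mm.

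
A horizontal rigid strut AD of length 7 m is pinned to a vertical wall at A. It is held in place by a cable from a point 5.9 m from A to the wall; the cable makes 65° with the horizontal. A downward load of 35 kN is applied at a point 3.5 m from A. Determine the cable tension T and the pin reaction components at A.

ΣM about A: T·sin65°·5.9 − 35·3.5 = 0 → T = 122.5/(5.9·0.906308) = 22.9091 ≈ 22.91 kN.
ΣF_x = 0: A_x − T·cos65° = 0 → A_x = 22.9091 × 0.422618 = 9.682 kN.
ΣF_y = 0: A_y + T·sin65° − 35 = 0 → A_y = 35 − 22.9091 × 0.906308 = 14.24 kN.

T = 22.91 kN, A_x = 9.682 kN, A_y = 14.24 kN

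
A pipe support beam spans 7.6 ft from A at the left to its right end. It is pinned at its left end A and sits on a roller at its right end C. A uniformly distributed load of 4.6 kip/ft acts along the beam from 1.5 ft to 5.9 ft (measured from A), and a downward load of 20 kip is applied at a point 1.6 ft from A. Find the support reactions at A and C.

Resultant of the distributed load: 4.6 × 4.4 = 20.24 kip at 3.7 ft from A.
ΣM about A: C_y·7.6 − (4.6·4.4)·3.7 − 20·1.6 = 0 → C_y = 106.888/7.6 = 14.0642 ≈ 14.06 kip.
ΣF_y = 0: A_y + 14.0642 − 4.6·4.4 − 20 = 0 → A_y = 26.18 kip.
ΣF_x = 0: no horizontal applied forces, so A_x = 0.

A_x = 0, A_y = 26.18 kip, C_y = 14.06 kip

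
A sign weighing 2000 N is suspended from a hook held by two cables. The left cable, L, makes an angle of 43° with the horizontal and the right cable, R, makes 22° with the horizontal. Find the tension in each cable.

ΣF_x = 0: −T_L·cos43° + T_R·cos22° = 0 → T_R = 0.78879·T_L.
ΣF_y = 0: T_L·sin43° + T_R·sin22° = 2000.
Substitute: T_L·(0.681998 + 0.78879·0.374607) = 2000 → T_L = 2046.07 ≈ 2046 N.
Then T_R = 0.78879 × 2046.07 = 1614 N.

T_L = 2046 N, T_R = 1614 N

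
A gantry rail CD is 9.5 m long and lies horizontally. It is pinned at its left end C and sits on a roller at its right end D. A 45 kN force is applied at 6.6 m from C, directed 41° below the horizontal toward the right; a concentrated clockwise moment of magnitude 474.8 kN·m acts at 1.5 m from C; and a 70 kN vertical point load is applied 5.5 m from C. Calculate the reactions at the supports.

C_x = -33.96 kN, C_y = -11.49 kN, D_y = 111.0 kN

Moments about C: D_y·9.5 − 45·sin41°·6.6 − 474.8 − 70·5.5 = 0 → D_y = 1054.65/9.5 = 111.016 ≈ 111.0 kN.
ΣF_y = 0: C_y + 111.016 − 45·sin41° − 70 = 0 → C_y = -11.49 kN.
ΣF_x = 0: C_x + 45·cos41° = 0 → C_x = -33.96 kN.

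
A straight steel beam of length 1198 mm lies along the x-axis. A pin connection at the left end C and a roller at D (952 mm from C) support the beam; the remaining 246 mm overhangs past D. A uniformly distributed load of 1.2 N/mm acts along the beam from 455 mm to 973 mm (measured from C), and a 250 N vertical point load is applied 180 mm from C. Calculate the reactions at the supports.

Resultant of the distributed load: 1.2 × 518 = 621.6 N at 714 mm from C.
Taking moments about C: D_y·952 − (1.2·518)·714 − 250·180 = 0 → D_y = 488822.4/952 = 513.469 ≈ 513.5 N.
ΣF_y = 0: C_y + 513.469 − 1.2·518 − 250 = 0 → C_y = 358.1 N.
ΣF_x = 0: no horizontal applied forces, so C_x = 0.

C_x = 0, C_y = 358.1 N, D_y = 513.5 N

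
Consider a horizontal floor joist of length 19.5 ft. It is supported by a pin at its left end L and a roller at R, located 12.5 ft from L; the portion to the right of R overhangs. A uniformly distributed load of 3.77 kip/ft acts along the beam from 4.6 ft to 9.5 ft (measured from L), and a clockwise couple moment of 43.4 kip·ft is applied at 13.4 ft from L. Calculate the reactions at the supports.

L_x = 0, L_y = 4.582 kip, R_y = 13.89 kip

Resultant of the distributed load: 3.77 × 4.9 = 18.473 kip at 7.05 ft from L.
ΣM about L: R_y·12.5 − (3.77·4.9)·7.05 − 43.4 = 0 → R_y = 173.63465/12.5 = 13.8908 ≈ 13.89 kip.
ΣF_y = 0: L_y + 13.8908 − 3.77·4.9 = 0 → L_y = 4.582 kip.
ΣF_x = 0: no horizontal applied forces, so L_x = 0.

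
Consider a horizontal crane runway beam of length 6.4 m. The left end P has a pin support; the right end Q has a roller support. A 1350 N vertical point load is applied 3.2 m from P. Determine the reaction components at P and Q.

P_x = 0, P_y = 675.0 N, Q_y = 675.0 N

Taking moments about P: Q_y·6.4 − 1350·3.2 = 0 → Q_y = 4320/6.4 = 675.0 N.
ΣF_y = 0: P_y + 675 − 1350 = 0 → P_y = 675.0 N.
ΣF_x = 0: no horizontal applied forces, so P_x = 0.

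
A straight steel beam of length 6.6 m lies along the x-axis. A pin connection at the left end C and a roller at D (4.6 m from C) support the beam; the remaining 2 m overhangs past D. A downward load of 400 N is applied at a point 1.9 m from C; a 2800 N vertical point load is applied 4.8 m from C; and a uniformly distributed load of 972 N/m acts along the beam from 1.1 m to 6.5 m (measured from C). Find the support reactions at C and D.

C_x = 0, C_y = 1026 N, D_y = 7423 N

Resultant of the distributed load: 972 × 5.4 = 5248.8 N at 3.8 m from C.
Taking moments about C: D_y·4.6 − 400·1.9 − 2800·4.8 − (972·5.4)·3.8 = 0 → D_y = 34145.44/4.6 = 7422.92 ≈ 7423 N.
ΣF_y = 0: C_y + 7422.92 − 400 − 2800 − 972·5.4 = 0 → C_y = 1026 N.
ΣF_x = 0: no horizontal applied forces, so C_x = 0.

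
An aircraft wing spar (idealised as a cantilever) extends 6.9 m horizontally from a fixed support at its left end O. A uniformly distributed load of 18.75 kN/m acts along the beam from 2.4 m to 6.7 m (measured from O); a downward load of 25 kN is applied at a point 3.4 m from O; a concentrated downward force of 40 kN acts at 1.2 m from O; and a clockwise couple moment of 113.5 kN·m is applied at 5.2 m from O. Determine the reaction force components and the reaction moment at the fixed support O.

O_x = 0, O_y = 145.6 kN, M_O = 613.3 kN·m

Resultant of the distributed load: 18.75 × 4.3 = 80.625 kN at 4.55 m from O.
ΣF_x = 0: O_x = 0.
ΣF_y = 0: O_y − 18.75·4.3 − 25 − 40 = 0 → O_y = 145.6 kN.
ΣM about O: M_O − (18.75·4.3)·4.55 − 25·3.4 − 40·1.2 − 113.5 = 0 → M_O = 613.3 kN·m.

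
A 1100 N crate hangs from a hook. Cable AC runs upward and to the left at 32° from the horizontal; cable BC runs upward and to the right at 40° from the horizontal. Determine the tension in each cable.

T_AC = 886.0 N, T_BC = 980.9 N

ΣF_x = 0: −T_AC·cos32° + T_BC·cos40° = 0 → T_BC = 1.10705·T_AC.
ΣF_y = 0: T_AC·sin32° + T_BC·sin40° = 1100.
Substitute: T_AC·(0.529919 + 1.10705·0.642788) = 1100 → T_AC = 886.013 ≈ 886.0 N.
Then T_BC = 1.10705 × 886.013 = 980.9 N.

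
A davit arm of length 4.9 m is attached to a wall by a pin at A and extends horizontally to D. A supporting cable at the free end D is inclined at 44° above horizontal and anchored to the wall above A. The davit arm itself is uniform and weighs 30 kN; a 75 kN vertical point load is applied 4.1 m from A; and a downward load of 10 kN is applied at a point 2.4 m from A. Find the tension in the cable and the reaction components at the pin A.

ΣM about A: T·sin44°·4.9 − 30·2.45 − 75·4.1 − 10·2.4 = 0 → T = 405/(4.9·0.694658) = 118.984 ≈ 119.0 kN.
ΣF_x = 0: A_x − T·cos44° = 0 → A_x = 118.984 × 0.71934 = 85.59 kN.
ΣF_y = 0: A_y + T·sin44° − 30 − 75 − 10 = 0 → A_y = 115 − 118.984 × 0.694658 = 32.35 kN.

T = 119.0 kN, A_x = 85.59 kN, A_y = 32.35 kN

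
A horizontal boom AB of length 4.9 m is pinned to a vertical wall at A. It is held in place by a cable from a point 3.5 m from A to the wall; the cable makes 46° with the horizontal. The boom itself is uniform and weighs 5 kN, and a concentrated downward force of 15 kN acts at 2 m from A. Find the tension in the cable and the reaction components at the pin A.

T = 16.78 kN, A_x = 11.66 kN, A_y = 7.929 kN

ΣM about A: T·sin46°·3.5 − 5·2.45 − 15·2 = 0 → T = 42.25/(3.5·0.71934) = 16.7813 ≈ 16.78 kN.
ΣF_x = 0: A_x − T·cos46° = 0 → A_x = 16.7813 × 0.694658 = 11.66 kN.
ΣF_y = 0: A_y + T·sin46° − 5 − 15 = 0 → A_y = 20 − 16.7813 × 0.71934 = 7.929 kN.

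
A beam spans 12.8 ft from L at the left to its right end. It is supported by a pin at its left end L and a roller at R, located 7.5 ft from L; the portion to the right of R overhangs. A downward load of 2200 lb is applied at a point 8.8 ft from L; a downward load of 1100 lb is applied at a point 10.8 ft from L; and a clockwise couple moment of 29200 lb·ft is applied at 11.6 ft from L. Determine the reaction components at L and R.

Taking moments about L: R_y·7.5 − 2200·8.8 − 1100·10.8 − 29200 = 0 → R_y = 60440/7.5 = 8058.67 ≈ 8059 lb.
ΣF_y = 0: L_y + 8058.67 − 2200 − 1100 = 0 → L_y = -4759 lb.
ΣF_x = 0: no horizontal applied forces, so L_x = 0.

L_x = 0, L_y = -4759 lb, R_y = 8059 lb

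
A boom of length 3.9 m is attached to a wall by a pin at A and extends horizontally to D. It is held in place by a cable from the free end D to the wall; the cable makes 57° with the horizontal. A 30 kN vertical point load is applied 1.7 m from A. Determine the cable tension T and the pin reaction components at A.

ΣM about A: T·sin57°·3.9 − 30·1.7 = 0 → T = 51/(3.9·0.838671) = 15.5924 ≈ 15.59 kN.
ΣF_x = 0: A_x − T·cos57° = 0 → A_x = 15.5924 × 0.544639 = 8.492 kN.
ΣF_y = 0: A_y + T·sin57° − 30 = 0 → A_y = 30 − 15.5924 × 0.838671 = 16.92 kN.

T = 15.59 kN, A_x = 8.492 kN, A_y = 16.92 kN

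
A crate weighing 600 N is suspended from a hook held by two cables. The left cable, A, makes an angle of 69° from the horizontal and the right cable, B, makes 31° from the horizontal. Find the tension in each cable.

T_A = 522.2 N, T_B = 218.3 N

ΣF_x = 0: −T_A·cos69° + T_B·cos31° = 0 → T_B = 0.418084·T_A.
ΣF_y = 0: T_A·sin69° + T_B·sin31° = 600.
Substitute: T_A·(0.93358 + 0.418084·0.515038) = 600 → T_A = 522.235 ≈ 522.2 N.
Then T_B = 0.418084 × 522.235 = 218.3 N.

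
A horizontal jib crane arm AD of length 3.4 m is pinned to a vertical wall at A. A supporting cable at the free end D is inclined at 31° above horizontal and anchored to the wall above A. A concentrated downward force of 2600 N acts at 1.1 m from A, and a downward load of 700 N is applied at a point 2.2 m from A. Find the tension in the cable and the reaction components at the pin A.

ΣM about A: T·sin31°·3.4 − 2600·1.1 − 700·2.2 = 0 → T = 4400/(3.4·0.515038) = 2512.66 ≈ 2513 N.
ΣF_x = 0: A_x − T·cos31° = 0 → A_x = 2512.66 × 0.857167 = 2154 N.
ΣF_y = 0: A_y + T·sin31° − 2600 − 700 = 0 → A_y = 3300 − 2512.66 × 0.515038 = 2006 N.

T = 2513 N, A_x = 2154 N, A_y = 2006 N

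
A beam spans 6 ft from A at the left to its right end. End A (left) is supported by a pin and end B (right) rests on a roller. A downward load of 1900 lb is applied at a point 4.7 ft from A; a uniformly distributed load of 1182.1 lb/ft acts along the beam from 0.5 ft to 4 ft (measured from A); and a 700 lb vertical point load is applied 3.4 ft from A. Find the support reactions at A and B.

Resultant of the distributed load: 1182.1 × 3.5 = 4137.35 lb at 2.25 ft from A.
Taking moments about A: B_y·6 − 1900·4.7 − (1182.1·3.5)·2.25 − 700·3.4 = 0 → B_y = 20619.0375/6 = 3436.51 ≈ 3437 lb.
ΣF_y = 0: A_y + 3436.51 − 1900 − 1182.1·3.5 − 700 = 0 → A_y = 3301 lb.
ΣF_x = 0: no horizontal applied forces, so A_x = 0.

A_x = 0, A_y = 3301 lb, B_y = 3437 lb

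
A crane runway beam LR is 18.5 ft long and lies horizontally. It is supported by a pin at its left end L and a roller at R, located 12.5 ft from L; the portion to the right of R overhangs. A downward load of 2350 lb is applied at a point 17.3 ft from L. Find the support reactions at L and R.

Taking moments about L: R_y·12.5 − 2350·17.3 = 0 → R_y = 40655/12.5 = 3252.4 ≈ 3252 lb.
ΣF_y = 0: L_y + 3252.4 − 2350 = 0 → L_y = -902.4 lb.
ΣF_x = 0: no horizontal applied forces, so L_x = 0.

L_x = 0, L_y = -902.4 lb, R_y = 3252 lb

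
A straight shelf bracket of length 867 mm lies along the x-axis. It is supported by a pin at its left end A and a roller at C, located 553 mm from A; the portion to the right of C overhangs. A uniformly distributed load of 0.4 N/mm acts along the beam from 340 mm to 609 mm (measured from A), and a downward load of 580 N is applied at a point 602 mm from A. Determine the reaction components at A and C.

Resultant of the distributed load: 0.4 × 269 = 107.6 N at 474.5 mm from A.
ΣM about A: C_y·553 − (0.4·269)·474.5 − 580·602 = 0 → C_y = 400216.2/553 = 723.718 ≈ 723.7 N.
ΣF_y = 0: A_y + 723.718 − 0.4·269 − 580 = 0 → A_y = -36.12 N.
ΣF_x = 0: no horizontal applied forces, so A_x = 0.

A_x = 0, A_y = -36.12 N, C_y = 723.7 N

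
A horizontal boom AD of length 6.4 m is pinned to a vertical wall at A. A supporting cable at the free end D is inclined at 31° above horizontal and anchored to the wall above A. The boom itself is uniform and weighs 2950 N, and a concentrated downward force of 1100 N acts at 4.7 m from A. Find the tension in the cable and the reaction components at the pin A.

T = 4432 N, A_x = 3799 N, A_y = 1767 N

ΣM about A: T·sin31°·6.4 − 2950·3.2 − 1100·4.7 = 0 → T = 14610/(6.4·0.515038) = 4432.32 ≈ 4432 N.
ΣF_x = 0: A_x − T·cos31° = 0 → A_x = 4432.32 × 0.857167 = 3799 N.
ΣF_y = 0: A_y + T·sin31° − 2950 − 1100 = 0 → A_y = 4050 − 4432.32 × 0.515038 = 1767 N.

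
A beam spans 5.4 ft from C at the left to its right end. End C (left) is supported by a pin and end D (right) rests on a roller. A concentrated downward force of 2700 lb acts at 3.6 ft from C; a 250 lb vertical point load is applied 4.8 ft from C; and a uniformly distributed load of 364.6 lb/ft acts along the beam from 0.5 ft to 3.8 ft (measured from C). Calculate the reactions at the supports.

Resultant of the distributed load: 364.6 × 3.3 = 1203.18 lb at 2.15 ft from C.
Taking moments about C: D_y·5.4 − 2700·3.6 − 250·4.8 − (364.6·3.3)·2.15 = 0 → D_y = 13506.837/5.4 = 2501.27 ≈ 2501 lb.
ΣF_y = 0: C_y + 2501.27 − 2700 − 250 − 364.6·3.3 = 0 → C_y = 1652 lb.
ΣF_x = 0: no horizontal applied forces, so C_x = 0.

C_x = 0, C_y = 1652 lb, D_y = 2501 lb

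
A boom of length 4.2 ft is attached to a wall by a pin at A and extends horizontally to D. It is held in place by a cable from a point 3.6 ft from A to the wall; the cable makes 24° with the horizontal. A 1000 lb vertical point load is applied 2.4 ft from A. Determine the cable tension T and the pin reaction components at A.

ΣM about A: T·sin24°·3.6 − 1000·2.4 = 0 → T = 2400/(3.6·0.406737) = 1639.06 ≈ 1639 lb.
ΣF_x = 0: A_x − T·cos24° = 0 → A_x = 1639.06 × 0.913545 = 1497 lb.
ΣF_y = 0: A_y + T·sin24° − 1000 = 0 → A_y = 1000 − 1639.06 × 0.406737 = 333.3 lb.

T = 1639 lb, A_x = 1497 lb, A_y = 333.3 lb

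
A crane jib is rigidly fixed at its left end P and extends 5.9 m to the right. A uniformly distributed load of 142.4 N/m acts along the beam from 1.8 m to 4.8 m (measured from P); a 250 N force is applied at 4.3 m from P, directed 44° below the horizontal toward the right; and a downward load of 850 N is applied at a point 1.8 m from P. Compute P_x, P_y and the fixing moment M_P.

Resultant of the distributed load: 142.4 × 3 = 427.2 N at 3.3 m from P.
ΣF_x = 0: P_x + 250·cos44° = 0 → P_x = -179.8 N.
ΣF_y = 0: P_y − 142.4·3 − 250·sin44° − 850 = 0 → P_y = 1451 N.
ΣM about P: M_P − (142.4·3)·3.3 − 250·sin44°·4.3 − 850·1.8 = 0 → M_P = 3687 N·m.

P_x = -179.8 N, P_y = 1451 N, M_P = 3687 N·m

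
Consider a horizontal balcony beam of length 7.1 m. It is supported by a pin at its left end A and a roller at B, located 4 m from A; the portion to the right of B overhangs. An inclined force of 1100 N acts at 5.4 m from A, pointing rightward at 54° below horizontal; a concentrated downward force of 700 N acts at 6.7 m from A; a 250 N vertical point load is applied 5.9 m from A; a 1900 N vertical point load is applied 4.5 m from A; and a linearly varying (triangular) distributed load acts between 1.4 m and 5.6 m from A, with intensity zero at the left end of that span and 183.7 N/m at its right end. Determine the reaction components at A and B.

Resultant of the triangular load: ½ × 183.7 × 4.2 = 385.77 N, acting at 4.2 m from A (one-third of the span from the peak).
Moments about A: B_y·4 − 1100·sin54°·5.4 − 700·6.7 − 250·5.9 − 1900·4.5 − (½·183.7·4.2)·4.2 = 0 → B_y = 21140.8/4 = 5285.2 ≈ 5285 N.
ΣF_y = 0: A_y + 5285.2 − 1100·sin54° − 700 − 250 − 1900 − ½·183.7·4.2 = 0 → A_y = -1160 N.
ΣF_x = 0: A_x + 1100·cos54° = 0 → A_x = -646.6 N.

A_x = -646.6 N, A_y = -1160 N, B_y = 5285 N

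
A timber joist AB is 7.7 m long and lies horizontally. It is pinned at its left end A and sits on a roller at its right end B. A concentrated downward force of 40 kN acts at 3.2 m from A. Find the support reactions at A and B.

ΣM about A: B_y·7.7 − 40·3.2 = 0 → B_y = 128/7.7 = 16.6234 ≈ 16.62 kN.
ΣF_y = 0: A_y + 16.6234 − 40 = 0 → A_y = 23.38 kN.
ΣF_x = 0: no horizontal applied forces, so A_x = 0.

A_x = 0, A_y = 23.38 kN, B_y = 16.62 kN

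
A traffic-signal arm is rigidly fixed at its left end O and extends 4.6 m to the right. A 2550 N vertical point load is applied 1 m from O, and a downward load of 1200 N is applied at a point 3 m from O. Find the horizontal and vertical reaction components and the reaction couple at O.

ΣF_x = 0: O_x = 0.
ΣF_y = 0: O_y − 2550 − 1200 = 0 → O_y = 3750 N.
ΣM about O: M_O − 2550·1 − 1200·3 = 0 → M_O = 6150 N·m.

O_x = 0, O_y = 3750 N, M_O = 6150 N·m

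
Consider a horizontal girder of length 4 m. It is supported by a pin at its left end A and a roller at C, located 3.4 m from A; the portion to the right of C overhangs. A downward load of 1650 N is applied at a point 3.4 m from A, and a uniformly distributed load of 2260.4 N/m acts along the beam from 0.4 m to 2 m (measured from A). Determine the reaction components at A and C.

A_x = 0, A_y = 2340 N, C_y = 2926 N

Resultant of the distributed load: 2260.4 × 1.6 = 3616.64 N at 1.2 m from A.
Taking moments about A: C_y·3.4 − 1650·3.4 − (2260.4·1.6)·1.2 = 0 → C_y = 9949.968/3.4 = 2926.46 ≈ 2926 N.
ΣF_y = 0: A_y + 2926.46 − 1650 − 2260.4·1.6 = 0 → A_y = 2340 N.
ΣF_x = 0: no horizontal applied forces, so A_x = 0.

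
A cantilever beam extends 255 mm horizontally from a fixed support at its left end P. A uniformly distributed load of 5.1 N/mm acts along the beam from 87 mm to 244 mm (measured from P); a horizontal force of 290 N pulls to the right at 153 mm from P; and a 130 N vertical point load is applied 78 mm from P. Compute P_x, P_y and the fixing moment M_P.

Resultant of the distributed load: 5.1 × 157 = 800.7 N at 165.5 mm from P.
ΣF_x = 0: P_x + 290 = 0 → P_x = -290.0 N.
ΣF_y = 0: P_y − 5.1·157 − 130 = 0 → P_y = 930.7 N.
ΣM about P: M_P − (5.1·157)·165.5 − 130·78 = 0 → M_P = 142700 N·mm.

P_x = -290.0 N, P_y = 930.7 N, M_P = 142700 N·mm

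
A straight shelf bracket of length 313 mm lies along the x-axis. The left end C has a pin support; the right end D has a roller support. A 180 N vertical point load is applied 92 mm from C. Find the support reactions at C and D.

Moments about C: D_y·313 − 180·92 = 0 → D_y = 16560/313 = 52.9073 ≈ 52.91 N.
ΣF_y = 0: C_y + 52.9073 − 180 = 0 → C_y = 127.1 N.
ΣF_x = 0: no horizontal applied forces, so C_x = 0.

C_x = 0, C_y = 127.1 N, D_y = 52.91 N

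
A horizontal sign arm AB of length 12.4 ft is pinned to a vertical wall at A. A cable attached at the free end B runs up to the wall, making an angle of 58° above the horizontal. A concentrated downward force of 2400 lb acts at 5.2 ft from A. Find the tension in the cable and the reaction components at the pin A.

ΣM about A: T·sin58°·12.4 − 2400·5.2 = 0 → T = 12480/(12.4·0.848048) = 1186.79 ≈ 1187 lb.
ΣF_x = 0: A_x − T·cos58° = 0 → A_x = 1186.79 × 0.529919 = 628.9 lb.
ΣF_y = 0: A_y + T·sin58° − 2400 = 0 → A_y = 2400 − 1186.79 × 0.848048 = 1394 lb.

T = 1187 lb, A_x = 628.9 lb, A_y = 1394 lb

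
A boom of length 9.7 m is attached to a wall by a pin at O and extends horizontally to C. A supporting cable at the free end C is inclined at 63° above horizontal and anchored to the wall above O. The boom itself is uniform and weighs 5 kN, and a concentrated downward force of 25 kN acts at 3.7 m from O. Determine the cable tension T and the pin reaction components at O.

T = 13.51 kN, O_x = 6.133 kN, O_y = 17.96 kN

ΣM about O: T·sin63°·9.7 − 5·4.85 − 25·3.7 = 0 → T = 116.75/(9.7·0.891007) = 13.5084 ≈ 13.51 kN.
ΣF_x = 0: O_x − T·cos63° = 0 → O_x = 13.5084 × 0.45399 = 6.133 kN.
ΣF_y = 0: O_y + T·sin63° − 5 − 25 = 0 → O_y = 30 − 13.5084 × 0.891007 = 17.96 kN.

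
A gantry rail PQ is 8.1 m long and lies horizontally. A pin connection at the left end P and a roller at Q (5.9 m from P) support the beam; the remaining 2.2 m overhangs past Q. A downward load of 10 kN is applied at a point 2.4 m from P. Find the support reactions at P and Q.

ΣM about P: Q_y·5.9 − 10·2.4 = 0 → Q_y = 24/5.9 = 4.0678 ≈ 4.068 kN.
ΣF_y = 0: P_y + 4.0678 − 10 = 0 → P_y = 5.932 kN.
ΣF_x = 0: no horizontal applied forces, so P_x = 0.

P_x = 0, P_y = 5.932 kN, Q_y = 4.068 kN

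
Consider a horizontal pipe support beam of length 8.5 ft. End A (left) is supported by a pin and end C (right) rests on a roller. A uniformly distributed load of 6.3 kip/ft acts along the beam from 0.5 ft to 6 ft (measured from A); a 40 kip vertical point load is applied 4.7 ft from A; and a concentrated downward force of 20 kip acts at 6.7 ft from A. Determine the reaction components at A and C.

A_x = 0, A_y = 43.52 kip, C_y = 51.13 kip

Resultant of the distributed load: 6.3 × 5.5 = 34.65 kip at 3.25 ft from A.
ΣM about A: C_y·8.5 − (6.3·5.5)·3.25 − 40·4.7 − 20·6.7 = 0 → C_y = 434.6125/8.5 = 51.1309 ≈ 51.13 kip.
ΣF_y = 0: A_y + 51.1309 − 6.3·5.5 − 40 − 20 = 0 → A_y = 43.52 kip.
ΣF_x = 0: no horizontal applied forces, so A_x = 0.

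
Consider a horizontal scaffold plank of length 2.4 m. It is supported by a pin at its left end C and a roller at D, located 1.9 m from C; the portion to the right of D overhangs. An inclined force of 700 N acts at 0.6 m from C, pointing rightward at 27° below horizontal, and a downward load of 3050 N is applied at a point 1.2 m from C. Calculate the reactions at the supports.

ΣM about C: D_y·1.9 − 700·sin27°·0.6 − 3050·1.2 = 0 → D_y = 3850.68/1.9 = 2026.67 ≈ 2027 N.
ΣF_y = 0: C_y + 2026.67 − 700·sin27° − 3050 = 0 → C_y = 1341 N.
ΣF_x = 0: C_x + 700·cos27° = 0 → C_x = -623.7 N.

C_x = -623.7 N, C_y = 1341 N, D_y = 2027 N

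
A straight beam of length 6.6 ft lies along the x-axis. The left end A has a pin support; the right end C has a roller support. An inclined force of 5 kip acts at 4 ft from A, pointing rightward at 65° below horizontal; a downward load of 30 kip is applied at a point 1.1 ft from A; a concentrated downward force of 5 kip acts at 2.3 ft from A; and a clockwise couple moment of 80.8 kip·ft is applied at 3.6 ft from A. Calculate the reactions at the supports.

Taking moments about A: C_y·6.6 − 5·sin65°·4 − 30·1.1 − 5·2.3 − 80.8 = 0 → C_y = 143.426/6.6 = 21.7312 ≈ 21.73 kip.
ΣF_y = 0: A_y + 21.7312 − 5·sin65° − 30 − 5 = 0 → A_y = 17.80 kip.
ΣF_x = 0: A_x + 5·cos65° = 0 → A_x = -2.113 kip.

A_x = -2.113 kip, A_y = 17.80 kip, C_y = 21.73 kip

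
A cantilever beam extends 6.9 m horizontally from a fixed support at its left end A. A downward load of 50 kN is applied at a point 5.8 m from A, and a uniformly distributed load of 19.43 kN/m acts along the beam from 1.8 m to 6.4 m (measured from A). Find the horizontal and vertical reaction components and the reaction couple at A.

A_x = 0, A_y = 139.4 kN, M_A = 656.4 kN·m

Resultant of the distributed load: 19.43 × 4.6 = 89.378 kN at 4.1 m from A.
ΣF_x = 0: A_x = 0.
ΣF_y = 0: A_y − 50 − 19.43·4.6 = 0 → A_y = 139.4 kN.
ΣM about A: M_A − 50·5.8 − (19.43·4.6)·4.1 = 0 → M_A = 656.4 kN·m.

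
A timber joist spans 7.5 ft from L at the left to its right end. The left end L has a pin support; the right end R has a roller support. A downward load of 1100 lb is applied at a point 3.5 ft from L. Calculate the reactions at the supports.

L_x = 0, L_y = 586.7 lb, R_y = 513.3 lb

ΣM about L: R_y·7.5 − 1100·3.5 = 0 → R_y = 3850/7.5 = 513.333 ≈ 513.3 lb.
ΣF_y = 0: L_y + 513.333 − 1100 = 0 → L_y = 586.7 lb.
ΣF_x = 0: no horizontal applied forces, so L_x = 0.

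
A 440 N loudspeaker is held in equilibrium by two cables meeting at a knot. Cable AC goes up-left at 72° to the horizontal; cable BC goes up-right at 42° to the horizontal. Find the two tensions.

T_AC = 357.9 N, T_BC = 148.8 N

ΣF_x = 0: −T_AC·cos72° + T_BC·cos42° = 0 → T_BC = 0.415823·T_AC.
ΣF_y = 0: T_AC·sin72° + T_BC·sin42° = 440.
Substitute: T_AC·(0.951057 + 0.415823·0.669131) = 440 → T_AC = 357.928 ≈ 357.9 N.
Then T_BC = 0.415823 × 357.928 = 148.8 N.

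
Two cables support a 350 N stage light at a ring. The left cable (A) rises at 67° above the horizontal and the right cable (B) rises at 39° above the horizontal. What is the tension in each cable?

ΣF_x = 0: −T_A·cos67° + T_B·cos39° = 0 → T_B = 0.502777·T_A.
ΣF_y = 0: T_A·sin67° + T_B·sin39° = 350.
Substitute: T_A·(0.920505 + 0.502777·0.62932) = 350 → T_A = 282.963 ≈ 283.0 N.
Then T_B = 0.502777 × 282.963 = 142.3 N.

T_A = 283.0 N, T_B = 142.3 N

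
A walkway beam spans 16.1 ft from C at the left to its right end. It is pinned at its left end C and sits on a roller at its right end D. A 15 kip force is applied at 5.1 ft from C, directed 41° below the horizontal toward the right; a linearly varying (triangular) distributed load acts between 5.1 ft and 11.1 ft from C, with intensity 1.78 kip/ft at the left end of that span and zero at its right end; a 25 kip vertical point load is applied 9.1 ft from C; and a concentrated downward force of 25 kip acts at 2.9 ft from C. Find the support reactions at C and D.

Resultant of the triangular load: ½ × 1.78 × 6 = 5.34 kip, acting at 7.1 ft from C (one-third of the span from the peak).
Taking moments about C: D_y·16.1 − 15·sin41°·5.1 − (½·1.78·6)·7.1 − 25·9.1 − 25·2.9 = 0 → D_y = 388.103/16.1 = 24.1058 ≈ 24.11 kip.
ΣF_y = 0: C_y + 24.1058 − 15·sin41° − ½·1.78·6 − 25 − 25 = 0 → C_y = 41.08 kip.
ΣF_x = 0: C_x + 15·cos41° = 0 → C_x = -11.32 kip.

C_x = -11.32 kip, C_y = 41.08 kip, D_y = 24.11 kip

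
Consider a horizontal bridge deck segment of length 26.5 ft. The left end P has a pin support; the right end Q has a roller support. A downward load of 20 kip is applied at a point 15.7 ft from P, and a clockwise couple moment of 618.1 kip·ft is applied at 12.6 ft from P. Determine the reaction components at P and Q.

Taking moments about P: Q_y·26.5 − 20·15.7 − 618.1 = 0 → Q_y = 932.1/26.5 = 35.1736 ≈ 35.17 kip.
ΣF_y = 0: P_y + 35.1736 − 20 = 0 → P_y = -15.17 kip.
ΣF_x = 0: no horizontal applied forces, so P_x = 0.

P_x = 0, P_y = -15.17 kip, Q_y = 35.17 kip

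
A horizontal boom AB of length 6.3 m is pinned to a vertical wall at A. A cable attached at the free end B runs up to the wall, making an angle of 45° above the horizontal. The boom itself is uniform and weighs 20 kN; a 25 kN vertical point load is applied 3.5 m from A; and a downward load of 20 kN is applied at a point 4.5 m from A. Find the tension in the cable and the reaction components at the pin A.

ΣM about A: T·sin45°·6.3 − 20·3.15 − 25·3.5 − 20·4.5 = 0 → T = 240.5/(6.3·0.707107) = 53.987 ≈ 53.99 kN.
ΣF_x = 0: A_x − T·cos45° = 0 → A_x = 53.987 × 0.707107 = 38.17 kN.
ΣF_y = 0: A_y + T·sin45° − 20 − 25 − 20 = 0 → A_y = 65 − 53.987 × 0.707107 = 26.83 kN.

T = 53.99 kN, A_x = 38.17 kN, A_y = 26.83 kN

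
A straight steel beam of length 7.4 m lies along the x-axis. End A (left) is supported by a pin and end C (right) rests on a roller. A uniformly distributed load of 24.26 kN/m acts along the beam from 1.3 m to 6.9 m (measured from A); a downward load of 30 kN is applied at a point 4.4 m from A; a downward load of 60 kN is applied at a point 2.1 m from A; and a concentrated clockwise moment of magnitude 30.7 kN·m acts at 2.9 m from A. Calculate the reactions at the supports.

Resultant of the distributed load: 24.26 × 5.6 = 135.856 kN at 4.1 m from A.
Taking moments about A: C_y·7.4 − (24.26·5.6)·4.1 − 30·4.4 − 60·2.1 − 30.7 = 0 → C_y = 845.7096/7.4 = 114.285 ≈ 114.3 kN.
ΣF_y = 0: A_y + 114.285 − 24.26·5.6 − 30 − 60 = 0 → A_y = 111.6 kN.
ΣF_x = 0: no horizontal applied forces, so A_x = 0.

A_x = 0, A_y = 111.6 kN, C_y = 114.3 kN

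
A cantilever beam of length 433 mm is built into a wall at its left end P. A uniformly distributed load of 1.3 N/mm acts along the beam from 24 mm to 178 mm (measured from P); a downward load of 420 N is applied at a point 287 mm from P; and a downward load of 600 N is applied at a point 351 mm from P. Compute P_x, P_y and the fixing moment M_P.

P_x = 0, P_y = 1220 N, M_P = 351400 N·mm

Resultant of the distributed load: 1.3 × 154 = 200.2 N at 101 mm from P.
ΣF_x = 0: P_x = 0.
ΣF_y = 0: P_y − 1.3·154 − 420 − 600 = 0 → P_y = 1220 N.
ΣM about P: M_P − (1.3·154)·101 − 420·287 − 600·351 = 0 → M_P = 351400 N·mm.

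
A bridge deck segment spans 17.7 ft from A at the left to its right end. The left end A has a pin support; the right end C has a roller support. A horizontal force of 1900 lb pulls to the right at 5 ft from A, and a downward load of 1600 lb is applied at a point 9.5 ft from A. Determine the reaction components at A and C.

A_x = -1900 lb, A_y = 741.2 lb, C_y = 858.8 lb

ΣM about A: C_y·17.7 − 1600·9.5 = 0 → C_y = 15200/17.7 = 858.757 ≈ 858.8 lb.
ΣF_y = 0: A_y + 858.757 − 1600 = 0 → A_y = 741.2 lb.
ΣF_x = 0: A_x + 1900 = 0 → A_x = -1900 lb.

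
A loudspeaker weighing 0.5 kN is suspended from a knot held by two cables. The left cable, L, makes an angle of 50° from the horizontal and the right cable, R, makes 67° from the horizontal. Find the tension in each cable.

T_L = 0.2193 kN, T_R = 0.3607 kN

ΣF_x = 0: −T_L·cos50° + T_R·cos67° = 0 → T_R = 1.64509·T_L.
ΣF_y = 0: T_L·sin50° + T_R·sin67° = 0.5.
Substitute: T_L·(0.766044 + 1.64509·0.920505) = 0.5 → T_L = 0.219264 ≈ 0.2193 kN.
Then T_R = 1.64509 × 0.219264 = 0.3607 kN.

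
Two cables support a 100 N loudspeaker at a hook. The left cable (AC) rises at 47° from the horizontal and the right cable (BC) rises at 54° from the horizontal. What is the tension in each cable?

T_AC = 59.88 N, T_BC = 69.48 N

ΣF_x = 0: −T_AC·cos47° + T_BC·cos54° = 0 → T_BC = 1.16028·T_AC.
ΣF_y = 0: T_AC·sin47° + T_BC·sin54° = 100.
Substitute: T_AC·(0.731354 + 1.16028·0.809017) = 100 → T_AC = 59.8788 ≈ 59.88 N.
Then T_BC = 1.16028 × 59.8788 = 69.48 N.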